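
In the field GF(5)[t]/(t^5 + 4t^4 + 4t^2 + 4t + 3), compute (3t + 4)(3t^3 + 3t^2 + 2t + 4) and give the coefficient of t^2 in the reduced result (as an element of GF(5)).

Multiply in GF(5)[t]: (3t + 4)·(3t^3 + 3t^2 + 2t + 4) = 4t^4 + t^3 + 3t^2 + 1.
Reduced: 4t^4 + t^3 + 3t^2 + 1.

3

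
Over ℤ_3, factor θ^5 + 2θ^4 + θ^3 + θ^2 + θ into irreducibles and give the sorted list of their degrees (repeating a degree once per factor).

Write h(θ) = θ^5 + 2θ^4 + θ^3 + θ^2 + θ.
Roots in ℤ_3: h(0) = 0 → root; h(1) = 0 → root; h(2) = 0 → root.
Linear factors from roots: (θ), (θ + 2), (θ + 1).
Complete factorization: h(θ) = (θ)·(θ + 1)·(θ + 2)·(θ^2 + 2θ + 2).
Factor degrees with multiplicity: 1 + 1 + 1 + 2 = 5.

1, 1, 1, 2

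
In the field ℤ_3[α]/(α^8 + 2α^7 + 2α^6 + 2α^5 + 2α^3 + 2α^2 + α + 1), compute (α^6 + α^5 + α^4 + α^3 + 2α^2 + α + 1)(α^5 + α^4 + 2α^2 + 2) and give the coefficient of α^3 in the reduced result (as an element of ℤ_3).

2

Multiply in ℤ_3[α]: (α^6 + α^5 + α^4 + α^3 + 2α^2 + α + 1)·(α^5 + α^4 + 2α^2 + 2) = α^11 + 2α^10 + 2α^9 + α^8 + 2α^7 + α^6 + α^4 + α^3 + 2α + 2.
Reduce using α^8 ≡ α^7 + α^6 + α^5 + α^3 + α^2 + 2α + 2 (mod α^8 + 2α^7 + 2α^6 + 2α^5 + 2α^3 + 2α^2 + α + 1).
Reduced: α^7 + α^6 + 2α^3 + 2α^2.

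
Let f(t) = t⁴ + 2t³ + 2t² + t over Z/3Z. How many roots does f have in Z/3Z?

3

Evaluate at each of the 3 elements of Z/3Z:
f(0) = 0 → root; f(1) = 0 → root; f(2) = 0 → root.
Roots: {0, 1, 2}.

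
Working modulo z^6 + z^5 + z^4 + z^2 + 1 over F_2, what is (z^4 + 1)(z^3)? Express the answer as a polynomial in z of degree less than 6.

Multiply in F_2[z]: (z^4 + 1)·(z^3) = z^7 + z^3.
Reduce using z^6 ≡ z^5 + z^4 + z^2 + 1 (mod z^6 + z^5 + z^4 + z^2 + 1).
Reduced: z^4 + z^2 + z + 1.

z^4 + z^2 + z + 1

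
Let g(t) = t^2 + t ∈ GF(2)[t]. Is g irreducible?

Check for roots in GF(2): g(0) = 0 → root; g(1) = 0 → root.
g(0) = 0, so (t) divides g(t); g is reducible.

No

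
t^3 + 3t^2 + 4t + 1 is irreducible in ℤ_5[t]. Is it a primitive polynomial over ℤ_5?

Write f(t) = t^3 + 3t^2 + 4t + 1.
|GF(5^3)^×| = 5^3 − 1 = 124. Prime factorization: 124 = 2^2·31.
f is primitive ⇔ t has order 124 in GF(5)[t]/(f), i.e. t^(124/q) ≠ 1 for each prime q | 124.
t^(62) mod f = 1
t^(4) mod f = t + 3.
Since t^(62) = 1, the order of t divides 62 < 124; not primitive.

No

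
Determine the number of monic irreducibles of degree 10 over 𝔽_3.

Gauss's count: N_{3}(10) = (1/10) Σ_{d|10} μ(10/d)·3^d.
Divisors of 10: 1, 2, 5, 10; μ(10/d) for each: 1, -1, -1, 1.
Σ = 3^1 − 3^2 − 3^5 + 3^10 = 58800.
N = 58800/10 = 5880.

5880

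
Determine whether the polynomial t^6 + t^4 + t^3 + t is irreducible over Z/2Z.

Write g(t) = t^6 + t^4 + t^3 + t.
Check for roots in Z/2Z: g(0) = 0 → root; g(1) = 0 → root.
g(0) = 0, so (t) divides g(t); g is reducible.

No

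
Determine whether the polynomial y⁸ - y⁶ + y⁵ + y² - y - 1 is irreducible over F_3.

Write h(y) = y⁸ - y⁶ + y⁵ + y² - y - 1.
Check for roots in F_3: h(0) = 2; h(1) = 0 → root; h(2) = 0 → root.
h(1) = 0, so (y − 1) divides h(y); h is reducible.

No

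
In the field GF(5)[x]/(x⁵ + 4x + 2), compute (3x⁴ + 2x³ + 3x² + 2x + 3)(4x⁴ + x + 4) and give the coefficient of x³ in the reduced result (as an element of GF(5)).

0

Multiply in GF(5)[x]: (3x⁴ + 2x³ + 3x² + 2x + 3)·(4x⁴ + x + 4) = 2x⁸ + 3x⁷ + 2x⁶ + x⁵ + x⁴ + x³ + 4x² + x + 2.
Reduce using x⁵ ≡ x + 3 (mod x⁵ + 4x + 2).
Reduced: 3x⁴ + 3x.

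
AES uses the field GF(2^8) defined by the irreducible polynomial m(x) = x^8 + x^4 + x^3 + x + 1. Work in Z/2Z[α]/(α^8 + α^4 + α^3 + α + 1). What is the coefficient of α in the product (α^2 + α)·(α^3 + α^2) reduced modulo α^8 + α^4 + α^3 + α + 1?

0

Multiply in Z/2Z[α]: (α^2 + α)·(α^3 + α^2) = α^5 + α^3.
Reduced: α^5 + α^3.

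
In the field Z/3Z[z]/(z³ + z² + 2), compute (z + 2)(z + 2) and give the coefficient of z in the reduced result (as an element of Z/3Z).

Multiply in Z/3Z[z]: (z + 2)·(z + 2) = z² + z + 1.
Reduced: z² + z + 1.

1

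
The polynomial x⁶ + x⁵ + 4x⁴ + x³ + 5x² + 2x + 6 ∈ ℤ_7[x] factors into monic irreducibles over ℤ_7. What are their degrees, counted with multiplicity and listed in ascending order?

2, 2, 2

Write g(x) = x⁶ + x⁵ + 4x⁴ + x³ + 5x² + 2x + 6.
Complete factorization: g(x) = (x² + x + 3)·(x² + 4)^2.
Factor degrees with multiplicity: 2 + 2 + 2 = 6.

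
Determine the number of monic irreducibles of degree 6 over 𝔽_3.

By the necklace-counting formula, N_3(6) = (1/6) Σ_{d|6} μ(6/d)·3^d.
Divisors of 6: 1, 2, 3, 6; μ(6/d) for each: 1, -1, -1, 1.
Σ = 3^1 − 3^2 − 3^3 + 3^6 = 696.
N = 696/6 = 116.

116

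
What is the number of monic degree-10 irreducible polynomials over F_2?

99

By the necklace-counting formula, N_2(10) = (1/10) Σ_{d|10} μ(10/d)·2^d.
Divisors of 10: 1, 2, 5, 10; μ(10/d) for each: 1, -1, -1, 1.
Σ = 2^1 − 2^2 − 2^5 + 2^10 = 990.
N = 990/10 = 99.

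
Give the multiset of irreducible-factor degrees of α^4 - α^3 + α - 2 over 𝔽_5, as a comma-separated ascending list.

1, 3

Write f(α) = α^4 - α^3 + α - 2.
Roots in 𝔽_5: f(0) = 3; f(1) = 4; f(2) = 3; f(3) = 0 → root; f(4) = 4.
Linear factors from roots: (α + 2).
Complete factorization: f(α) = (α + 2)·(α^3 + 2α^2 + α - 1).
Factor degrees with multiplicity: 1 + 3 = 4.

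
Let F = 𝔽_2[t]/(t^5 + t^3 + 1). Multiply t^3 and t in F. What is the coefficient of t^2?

0

Multiply in 𝔽_2[t]: (t^3)·(t) = t^4.
Reduced: t^4.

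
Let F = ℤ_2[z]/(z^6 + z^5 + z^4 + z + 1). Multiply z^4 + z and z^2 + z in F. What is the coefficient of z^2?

Multiply in ℤ_2[z]: (z^4 + z)·(z^2 + z) = z^6 + z^5 + z^3 + z^2.
Reduce using z^6 ≡ z^5 + z^4 + z + 1 (mod z^6 + z^5 + z^4 + z + 1).
Reduced: z^4 + z^3 + z^2 + z + 1.

1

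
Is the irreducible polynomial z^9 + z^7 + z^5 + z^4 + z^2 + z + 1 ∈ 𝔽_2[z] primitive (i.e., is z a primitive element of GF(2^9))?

Yes

Write f(z) = z^9 + z^7 + z^5 + z^4 + z^2 + z + 1.
|GF(2^9)^×| = 2^9 − 1 = 511. Prime factorization: 511 = 7·73.
f is primitive ⇔ z has order 511 in GF(2)[z]/(f), i.e. z^(511/q) ≠ 1 for each prime q | 511.
z^(73) mod f = z^8 + z^6 + z^4 + z^2 + z.
z^(7) mod f = z^7.
None equal 1, so z has full order 511; f is primitive.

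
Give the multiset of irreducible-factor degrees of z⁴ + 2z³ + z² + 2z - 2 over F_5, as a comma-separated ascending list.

Write f(z) = z⁴ + 2z³ + z² + 2z - 2.
Roots in F_5: f(0) = 3; f(1) = 4; f(2) = 3; f(3) = 3; f(4) = 1.
Complete factorization: f(z) = (z⁴ + 2z³ + z² + 2z - 2).
Factor degrees with multiplicity: 4 = 4.

4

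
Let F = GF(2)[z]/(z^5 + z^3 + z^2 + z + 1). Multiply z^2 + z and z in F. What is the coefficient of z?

0

Multiply in GF(2)[z]: (z^2 + z)·(z) = z^3 + z^2.
Reduced: z^3 + z^2.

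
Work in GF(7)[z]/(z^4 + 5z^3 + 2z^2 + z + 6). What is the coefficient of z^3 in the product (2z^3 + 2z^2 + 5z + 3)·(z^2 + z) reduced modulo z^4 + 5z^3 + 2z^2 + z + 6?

Multiply in GF(7)[z]: (2z^3 + 2z^2 + 5z + 3)·(z^2 + z) = 2z^5 + 4z^4 + z^2 + 3z.
Reduce using z^4 ≡ 2z^3 + 5z^2 + 6z + 1 (mod z^4 + 5z^3 + 2z^2 + z + 6).
Reduced: 5z^3 + 4z^2 + 4z + 1.

5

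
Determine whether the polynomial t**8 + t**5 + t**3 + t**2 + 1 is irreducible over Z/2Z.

Write m(t) = t**8 + t**5 + t**3 + t**2 + 1.
Check for roots in Z/2Z: m(0) = 1; m(1) = 1.
No roots, so no linear factors.
Monic irreducibles of degree 2 over GF(2): t**2 + t + 1.
None of them divide m (all give nonzero remainder).
Monic irreducibles of degree 3 over GF(2): t**3 + t + 1, t**3 + t**2 + 1.
None of them divide m (all give nonzero remainder).
Monic irreducibles of degree 4 over GF(2): t**4 + t + 1, t**4 + t**3 + 1, t**4 + t**3 + t**2 + t + 1.
None of them divide m (all give nonzero remainder).
No irreducible factor of degree ≤ 4 exists, so m is irreducible over GF(2).

Yes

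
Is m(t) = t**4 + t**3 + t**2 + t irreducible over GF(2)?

No

Check for roots in GF(2): m(0) = 0 → root; m(1) = 0 → root.
m(0) = 0, so (t) divides m(t); m is reducible.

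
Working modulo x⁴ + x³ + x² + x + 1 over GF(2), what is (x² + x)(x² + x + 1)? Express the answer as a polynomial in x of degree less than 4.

Multiply in GF(2)[x]: (x² + x)·(x² + x + 1) = x⁴ + x.
Reduce using x⁴ ≡ x³ + x² + x + 1 (mod x⁴ + x³ + x² + x + 1).
Reduced: x³ + x² + 1.

x^3 + x^2 + 1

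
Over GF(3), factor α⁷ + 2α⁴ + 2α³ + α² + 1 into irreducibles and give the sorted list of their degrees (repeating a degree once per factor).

7

Write g(α) = α⁷ + 2α⁴ + 2α³ + α² + 1.
Roots in GF(3): g(0) = 1; g(1) = 1; g(2) = 1.
Complete factorization: g(α) = (α⁷ + 2α⁴ + 2α³ + α² + 1).
Factor degrees with multiplicity: 7 = 7.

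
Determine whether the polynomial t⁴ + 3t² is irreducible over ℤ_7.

No

Write g(t) = t⁴ + 3t².
Check for roots in ℤ_7: g(0) = 0 → root; g(1) = 4; g(2) = 0 → root; g(3) = 3; g(4) = 3; g(5) = 0 → root; g(6) = 4.
g(0) = 0, so (t) divides g(t); g is reducible.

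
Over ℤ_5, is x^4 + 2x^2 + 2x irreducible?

No

Write m(x) = x^4 + 2x^2 + 2x.
Check for roots in ℤ_5: m(0) = 0 → root; m(1) = 0 → root; m(2) = 3; m(3) = 0 → root; m(4) = 1.
m(0) = 0, so (x) divides m(x); m is reducible.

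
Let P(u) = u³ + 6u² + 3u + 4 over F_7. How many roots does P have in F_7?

Evaluate at each of the 7 elements of F_7:
P(0) = 4; P(1) = 0 → root; P(2) = 0 → root; P(3) = 3; P(4) = 1; P(5) = 0 → root; P(6) = 6.
Roots: {1, 2, 5}.

3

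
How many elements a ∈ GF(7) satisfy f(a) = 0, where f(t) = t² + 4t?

2

Evaluate at each of the 7 elements of GF(7):
f(0) = 0 → root; f(1) = 5; f(2) = 5; f(3) = 0 → root; f(4) = 4; f(5) = 3; f(6) = 4.
Roots: {0, 3}.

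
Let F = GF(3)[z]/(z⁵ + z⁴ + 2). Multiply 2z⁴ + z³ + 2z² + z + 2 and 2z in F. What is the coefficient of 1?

1

Multiply in GF(3)[z]: (2z⁴ + z³ + 2z² + z + 2)·(2z) = z⁵ + 2z⁴ + z³ + 2z² + z.
Reduce using z⁵ ≡ 2z⁴ + 1 (mod z⁵ + z⁴ + 2).
Reduced: z⁴ + z³ + 2z² + z + 1.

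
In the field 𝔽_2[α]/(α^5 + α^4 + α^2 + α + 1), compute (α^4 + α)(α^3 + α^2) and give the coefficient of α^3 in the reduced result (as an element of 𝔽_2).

0

Multiply in 𝔽_2[α]: (α^4 + α)·(α^3 + α^2) = α^7 + α^6 + α^4 + α^3.
Reduce using α^5 ≡ α^4 + α^2 + α + 1 (mod α^5 + α^4 + α^2 + α + 1).
Reduced: α^2.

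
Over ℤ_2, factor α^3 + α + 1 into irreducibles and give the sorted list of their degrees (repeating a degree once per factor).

Write g(α) = α^3 + α + 1.
Roots in ℤ_2: g(0) = 1; g(1) = 1.
Complete factorization: g(α) = (α^3 + α + 1).
Factor degrees with multiplicity: 3 = 3.

3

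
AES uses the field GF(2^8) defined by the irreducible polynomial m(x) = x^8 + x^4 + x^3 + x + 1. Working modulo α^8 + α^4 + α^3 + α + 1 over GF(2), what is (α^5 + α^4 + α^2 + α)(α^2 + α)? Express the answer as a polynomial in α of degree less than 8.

α^7 + α^5 + α^4 + α^2

Multiply in GF(2)[α]: (α^5 + α^4 + α^2 + α)·(α^2 + α) = α^7 + α^5 + α^4 + α^2.
Reduced: α^7 + α^5 + α^4 + α^2.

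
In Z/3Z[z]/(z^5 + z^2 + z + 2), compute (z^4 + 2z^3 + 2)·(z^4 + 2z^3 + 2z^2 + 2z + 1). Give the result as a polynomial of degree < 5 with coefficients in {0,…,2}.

2z^4 + 2z + 1

Multiply in Z/3Z[z]: (z^4 + 2z^3 + 2)·(z^4 + 2z^3 + 2z^2 + 2z + 1) = z^8 + z^7 + z^4 + z^2 + z + 2.
Reduce using z^5 ≡ 2z^2 + 2z + 1 (mod z^5 + z^2 + z + 2).
Reduced: 2z^4 + 2z + 1.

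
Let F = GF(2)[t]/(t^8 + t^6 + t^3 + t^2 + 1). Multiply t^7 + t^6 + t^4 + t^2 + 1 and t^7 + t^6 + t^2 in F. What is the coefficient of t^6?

0

Multiply in GF(2)[t]: (t^7 + t^6 + t^4 + t^2 + 1)·(t^7 + t^6 + t^2) = t^14 + t^12 + t^11 + t^10 + t^7 + t^4 + t^2.
Reduce using t^8 ≡ t^6 + t^3 + t^2 + 1 (mod t^8 + t^6 + t^3 + t^2 + 1).
Reduced: t^7 + t^3.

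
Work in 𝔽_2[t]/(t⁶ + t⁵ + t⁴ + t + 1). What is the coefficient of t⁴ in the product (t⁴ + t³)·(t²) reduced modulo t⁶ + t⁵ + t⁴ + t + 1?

Multiply in 𝔽_2[t]: (t⁴ + t³)·(t²) = t⁶ + t⁵.
Reduce using t⁶ ≡ t⁵ + t⁴ + t + 1 (mod t⁶ + t⁵ + t⁴ + t + 1).
Reduced: t⁴ + t + 1.

1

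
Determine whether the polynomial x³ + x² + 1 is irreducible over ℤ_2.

Write g(x) = x³ + x² + 1.
Check for roots in ℤ_2: g(0) = 1; g(1) = 1.
No roots. A degree-3 polynomial over a field with no linear factor is irreducible.

Yes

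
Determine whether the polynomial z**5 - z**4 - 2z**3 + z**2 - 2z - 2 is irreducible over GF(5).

Write m(z) = z**5 - z**4 - 2z**3 + z**2 - 2z - 2.
Check for roots in GF(5): m(0) = 3; m(1) = 0 → root; m(2) = 3; m(3) = 4; m(4) = 1.
m(1) = 0, so (z − 1) divides m(z); m is reducible.

No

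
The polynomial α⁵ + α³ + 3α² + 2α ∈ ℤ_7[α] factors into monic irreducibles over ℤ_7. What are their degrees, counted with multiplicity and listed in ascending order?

1, 1, 1, 2

Write h(α) = α⁵ + α³ + 3α² + 2α.
Linear factors from roots: (α), (α + 6), (α + 5).
Complete factorization: h(α) = (α)·(α + 5)·(α + 6)·(α² + 3α + 1).
Factor degrees with multiplicity: 1 + 1 + 1 + 2 = 5.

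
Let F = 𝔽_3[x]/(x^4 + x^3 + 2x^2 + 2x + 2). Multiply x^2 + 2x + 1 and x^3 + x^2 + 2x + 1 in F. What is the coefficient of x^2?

0

Multiply in 𝔽_3[x]: (x^2 + 2x + 1)·(x^3 + x^2 + 2x + 1) = x^5 + 2x^3 + x + 1.
Reduce using x^4 ≡ 2x^3 + x^2 + x + 1 (mod x^4 + x^3 + 2x^2 + 2x + 2).
Reduced: x^3 + x.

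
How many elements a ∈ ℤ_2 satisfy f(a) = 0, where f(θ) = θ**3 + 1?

Evaluate at each of the 2 elements of ℤ_2:
f(0) = 1; f(1) = 0 → root.
Roots: {1}.

1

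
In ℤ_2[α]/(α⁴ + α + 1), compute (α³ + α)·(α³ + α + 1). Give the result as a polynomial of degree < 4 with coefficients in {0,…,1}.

Multiply in ℤ_2[α]: (α³ + α)·(α³ + α + 1) = α⁶ + α³ + α² + α.
Reduce using α⁴ ≡ α + 1 (mod α⁴ + α + 1).
Reduced: α.

α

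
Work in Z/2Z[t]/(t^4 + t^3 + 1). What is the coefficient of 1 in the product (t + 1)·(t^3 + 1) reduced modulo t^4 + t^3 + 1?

Multiply in Z/2Z[t]: (t + 1)·(t^3 + 1) = t^4 + t^3 + t + 1.
Reduce using t^4 ≡ t^3 + 1 (mod t^4 + t^3 + 1).
Reduced: t.

0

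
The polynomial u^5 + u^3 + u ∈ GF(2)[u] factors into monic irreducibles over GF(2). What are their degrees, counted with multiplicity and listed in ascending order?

1, 2, 2

Write h(u) = u^5 + u^3 + u.
Roots in GF(2): h(0) = 0 → root; h(1) = 1.
Linear factors from roots: (u).
Complete factorization: h(u) = (u)·(u^2 + u + 1)^2.
Factor degrees with multiplicity: 1 + 2 + 2 = 5.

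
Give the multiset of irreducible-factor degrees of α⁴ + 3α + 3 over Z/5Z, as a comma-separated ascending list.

Write h(α) = α⁴ + 3α + 3.
Roots in Z/5Z: h(0) = 3; h(1) = 2; h(2) = 0 → root; h(3) = 3; h(4) = 1.
Linear factors from roots: (α + 3).
Complete factorization: h(α) = (α + 3)^2·(α² + 4α + 2).
Factor degrees with multiplicity: 1 + 1 + 2 = 4.

1, 1, 2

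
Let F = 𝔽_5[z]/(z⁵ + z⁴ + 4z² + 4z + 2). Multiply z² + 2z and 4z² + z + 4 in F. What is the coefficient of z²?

Multiply in 𝔽_5[z]: (z² + 2z)·(4z² + z + 4) = 4z⁴ + 4z³ + z² + 3z.
Reduced: 4z⁴ + 4z³ + z² + 3z.

1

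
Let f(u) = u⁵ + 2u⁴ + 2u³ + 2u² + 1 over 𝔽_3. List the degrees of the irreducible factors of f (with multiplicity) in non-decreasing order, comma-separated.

Roots in 𝔽_3: f(0) = 1; f(1) = 2; f(2) = 2.
Complete factorization: f(u) = (u⁵ + 2u⁴ + 2u³ + 2u² + 1).
Factor degrees with multiplicity: 5 = 5.

5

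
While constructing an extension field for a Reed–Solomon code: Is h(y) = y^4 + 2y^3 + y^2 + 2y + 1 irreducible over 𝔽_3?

Yes

Check for roots in 𝔽_3: h(0) = 1; h(1) = 1; h(2) = 2.
No roots, so no linear factors.
Monic irreducibles of degree 2 over GF(3): y^2 + 1, y^2 + y + 2, y^2 + 2y + 2.
None of them divide h (all give nonzero remainder).
No irreducible factor of degree ≤ 2 exists, so h is irreducible over GF(3).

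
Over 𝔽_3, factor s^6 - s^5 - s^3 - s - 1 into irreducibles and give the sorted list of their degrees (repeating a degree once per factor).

1, 1, 1, 1, 2

Write g(s) = s^6 - s^5 - s^3 - s - 1.
Roots in 𝔽_3: g(0) = 2; g(1) = 0 → root; g(2) = 0 → root.
Linear factors from roots: (s - 1), (s + 1).
Complete factorization: g(s) = (s + 1)^2·(s - 1)^2·(s^2 - s - 1).
Factor degrees with multiplicity: 1 + 1 + 1 + 1 + 2 = 6.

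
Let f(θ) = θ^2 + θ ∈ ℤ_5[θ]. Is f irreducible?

Check for roots in ℤ_5: f(0) = 0 → root; f(1) = 2; f(2) = 1; f(3) = 2; f(4) = 0 → root.
f(0) = 0, so (θ) divides f(θ); f is reducible.

No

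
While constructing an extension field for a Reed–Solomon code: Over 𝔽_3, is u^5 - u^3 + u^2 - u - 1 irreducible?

Write P(u) = u^5 - u^3 + u^2 - u - 1.
Check for roots in 𝔽_3: P(0) = 2; P(1) = 2; P(2) = 1.
No roots, so no linear factors.
Monic irreducibles of degree 2 over GF(3): u^2 + 1, u^2 + u - 1, u^2 - u - 1.
None of them divide P (all give nonzero remainder).
No irreducible factor of degree ≤ 2 exists, so P is irreducible over GF(3).

Yes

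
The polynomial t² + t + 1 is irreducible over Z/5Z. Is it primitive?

Write f(t) = t² + t + 1.
|GF(5^2)^×| = 5^2 − 1 = 24. Prime factorization: 24 = 2^3·3.
f is primitive ⇔ t has order 24 in GF(5)[t]/(f), i.e. t^(24/q) ≠ 1 for each prime q | 24.
t^(12) mod f = 1
t^(8) mod f = 4t + 4.
Since t^(12) = 1, the order of t divides 12 < 24; not primitive.

No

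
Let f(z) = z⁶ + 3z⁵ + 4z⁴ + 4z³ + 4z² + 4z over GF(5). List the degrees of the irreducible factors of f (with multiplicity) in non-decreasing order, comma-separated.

Roots in GF(5): f(0) = 0 → root; f(1) = 0 → root; f(2) = 0 → root; f(3) = 3; f(4) = 3.
Linear factors from roots: (z), (z + 4), (z + 3).
Complete factorization: f(z) = (z)·(z + 3)·(z + 4)·(z³ + z² + 2).
Factor degrees with multiplicity: 1 + 1 + 1 + 3 = 6.

1, 1, 1, 3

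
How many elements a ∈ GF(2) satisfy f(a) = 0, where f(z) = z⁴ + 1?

Evaluate at each of the 2 elements of GF(2):
f(0) = 1; f(1) = 0 → root.
Roots: {1}.

1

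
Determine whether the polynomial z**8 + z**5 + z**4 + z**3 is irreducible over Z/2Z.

No

Write h(z) = z**8 + z**5 + z**4 + z**3.
Check for roots in Z/2Z: h(0) = 0 → root; h(1) = 0 → root.
h(0) = 0, so (z) divides h(z); h is reducible.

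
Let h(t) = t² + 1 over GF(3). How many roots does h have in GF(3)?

Evaluate at each of the 3 elements of GF(3):
h(0) = 1; h(1) = 2; h(2) = 2.
No element is a root.

0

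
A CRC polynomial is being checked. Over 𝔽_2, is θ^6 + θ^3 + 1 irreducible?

Yes

Write g(θ) = θ^6 + θ^3 + 1.
Check for roots in 𝔽_2: g(0) = 1; g(1) = 1.
No roots, so no linear factors.
Monic irreducibles of degree 2 over GF(2): θ^2 + θ + 1.
None of them divide g (all give nonzero remainder).
Monic irreducibles of degree 3 over GF(2): θ^3 + θ + 1, θ^3 + θ^2 + 1.
None of them divide g (all give nonzero remainder).
No irreducible factor of degree ≤ 3 exists, so g is irreducible over GF(2).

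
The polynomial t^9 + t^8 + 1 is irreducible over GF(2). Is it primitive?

No

Write f(t) = t^9 + t^8 + 1.
|GF(2^9)^×| = 2^9 − 1 = 511. Prime factorization: 511 = 7·73.
f is primitive ⇔ t has order 511 in GF(2)[t]/(f), i.e. t^(511/q) ≠ 1 for each prime q | 511.
t^(73) mod f = 1
t^(7) mod f = t^7.
Since t^(73) = 1, the order of t divides 73 < 511; not primitive.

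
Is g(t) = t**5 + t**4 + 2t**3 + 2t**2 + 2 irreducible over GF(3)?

Check for roots in GF(3): g(0) = 2; g(1) = 2; g(2) = 2.
No roots, so no linear factors.
Monic irreducibles of degree 2 over GF(3): t**2 + 1, t**2 + t + 2, t**2 + 2t + 2.
None of them divide g (all give nonzero remainder).
No irreducible factor of degree ≤ 2 exists, so g is irreducible over GF(3).

Yes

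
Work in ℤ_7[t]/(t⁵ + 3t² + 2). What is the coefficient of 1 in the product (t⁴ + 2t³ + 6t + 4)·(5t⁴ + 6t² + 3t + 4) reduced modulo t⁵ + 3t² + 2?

5

Multiply in ℤ_7[t]: (t⁴ + 2t³ + 6t + 4)·(5t⁴ + 6t² + 3t + 4) = 5t⁸ + 3t⁷ + 6t⁶ + 3t⁵ + 2t⁴ + 2t³ + t + 2.
Reduce using t⁵ ≡ 4t² + 5 (mod t⁵ + 3t² + 2).
Reduced: 2t³ + 2t² + 3t + 5.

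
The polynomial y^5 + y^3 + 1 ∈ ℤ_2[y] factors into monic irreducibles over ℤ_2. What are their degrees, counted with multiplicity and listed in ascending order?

5

Write h(y) = y^5 + y^3 + 1.
Roots in ℤ_2: h(0) = 1; h(1) = 1.
Complete factorization: h(y) = (y^5 + y^3 + 1).
Factor degrees with multiplicity: 5 = 5.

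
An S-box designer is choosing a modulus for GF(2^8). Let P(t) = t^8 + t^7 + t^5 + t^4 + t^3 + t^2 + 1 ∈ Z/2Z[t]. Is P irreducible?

Check for roots in Z/2Z: P(0) = 1; P(1) = 1.
No roots, so no linear factors.
Monic irreducibles of degree 2 over GF(2): t^2 + t + 1.
None of them divide P (all give nonzero remainder).
Monic irreducibles of degree 3 over GF(2): t^3 + t + 1, t^3 + t^2 + 1.
None of them divide P (all give nonzero remainder).
Monic irreducibles of degree 4 over GF(2): t^4 + t + 1, t^4 + t^3 + 1, t^4 + t^3 + t^2 + t + 1.
None of them divide P (all give nonzero remainder).
No irreducible factor of degree ≤ 4 exists, so P is irreducible over GF(2).

Yes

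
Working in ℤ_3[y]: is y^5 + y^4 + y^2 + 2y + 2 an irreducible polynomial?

Yes

Write P(y) = y^5 + y^4 + y^2 + 2y + 2.
Check for roots in ℤ_3: P(0) = 2; P(1) = 1; P(2) = 1.
No roots, so no linear factors.
Monic irreducibles of degree 2 over GF(3): y^2 + 1, y^2 + y + 2, y^2 + 2y + 2.
None of them divide P (all give nonzero remainder).
No irreducible factor of degree ≤ 2 exists, so P is irreducible over GF(3).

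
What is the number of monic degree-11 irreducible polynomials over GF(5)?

4438920

By the necklace-counting formula, N_5(11) = (1/11) Σ_{d|11} μ(11/d)·5^d.
Divisors of 11: 1, 11; μ(11/d) for each: -1, 1.
Σ = − 5^1 + 5^11 = 48828120.
N = 48828120/11 = 4438920.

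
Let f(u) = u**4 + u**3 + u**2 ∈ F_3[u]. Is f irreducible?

Check for roots in F_3: f(0) = 0 → root; f(1) = 0 → root; f(2) = 1.
f(0) = 0, so (u) divides f(u); f is reducible.

No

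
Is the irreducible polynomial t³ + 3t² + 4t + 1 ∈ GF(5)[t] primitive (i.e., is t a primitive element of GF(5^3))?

No

Write f(t) = t³ + 3t² + 4t + 1.
|GF(5^3)^×| = 5^3 − 1 = 124. Prime factorization: 124 = 2^2·31.
f is primitive ⇔ t has order 124 in GF(5)[t]/(f), i.e. t^(124/q) ≠ 1 for each prime q | 124.
t^(62) mod f = 1
t^(4) mod f = t + 3.
Since t^(62) = 1, the order of t divides 62 < 124; not primitive.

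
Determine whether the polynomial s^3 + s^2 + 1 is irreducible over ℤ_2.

Write g(s) = s^3 + s^2 + 1.
Check for roots in ℤ_2: g(0) = 1; g(1) = 1.
No roots. A degree-3 polynomial over a field with no linear factor is irreducible.

Yes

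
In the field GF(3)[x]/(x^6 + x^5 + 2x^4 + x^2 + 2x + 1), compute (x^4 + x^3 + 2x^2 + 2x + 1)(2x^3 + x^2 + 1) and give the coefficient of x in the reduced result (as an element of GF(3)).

Multiply in GF(3)[x]: (x^4 + x^3 + 2x^2 + 2x + 1)·(2x^3 + x^2 + 1) = 2x^7 + 2x^5 + x^4 + 2x^3 + 2x + 1.
Reduce using x^6 ≡ 2x^5 + x^4 + 2x^2 + x + 2 (mod x^6 + x^5 + 2x^4 + x^2 + 2x + 1).
Reduced: 2x^4 + x^2 + x.

1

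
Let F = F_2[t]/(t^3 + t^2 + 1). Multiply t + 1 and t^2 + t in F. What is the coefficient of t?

1

Multiply in F_2[t]: (t + 1)·(t^2 + t) = t^3 + t.
Reduce using t^3 ≡ t^2 + 1 (mod t^3 + t^2 + 1).
Reduced: t^2 + t + 1.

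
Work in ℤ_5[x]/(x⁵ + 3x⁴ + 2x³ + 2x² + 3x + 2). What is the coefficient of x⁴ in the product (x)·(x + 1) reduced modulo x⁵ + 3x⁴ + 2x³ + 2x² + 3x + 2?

0

Multiply in ℤ_5[x]: (x)·(x + 1) = x² + x.
Reduced: x² + x.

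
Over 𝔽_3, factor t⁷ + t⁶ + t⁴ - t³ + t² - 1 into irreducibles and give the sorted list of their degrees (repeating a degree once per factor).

Write f(t) = t⁷ + t⁶ + t⁴ - t³ + t² - 1.
Roots in 𝔽_3: f(0) = 2; f(1) = 2; f(2) = 2.
Complete factorization: f(t) = (t⁷ + t⁶ + t⁴ - t³ + t² - 1).
Factor degrees with multiplicity: 7 = 7.

7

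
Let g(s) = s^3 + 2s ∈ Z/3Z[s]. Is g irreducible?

Check for roots in Z/3Z: g(0) = 0 → root; g(1) = 0 → root; g(2) = 0 → root.
g(0) = 0, so (s) divides g(s); g is reducible.

No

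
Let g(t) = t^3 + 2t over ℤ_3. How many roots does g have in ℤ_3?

Evaluate at each of the 3 elements of ℤ_3:
g(0) = 0 → root; g(1) = 0 → root; g(2) = 0 → root.
Roots: {0, 1, 2}.

3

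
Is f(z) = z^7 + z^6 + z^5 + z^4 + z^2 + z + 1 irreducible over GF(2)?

Check for roots in GF(2): f(0) = 1; f(1) = 1.
No roots, so no linear factors.
Monic irreducibles of degree 2 over GF(2): z^2 + z + 1.
None of them divide f (all give nonzero remainder).
Monic irreducibles of degree 3 over GF(2): z^3 + z + 1, z^3 + z^2 + 1.
None of them divide f (all give nonzero remainder).
No irreducible factor of degree ≤ 3 exists, so f is irreducible over GF(2).

Yes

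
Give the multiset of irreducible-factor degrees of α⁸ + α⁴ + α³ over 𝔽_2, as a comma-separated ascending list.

Write f(α) = α⁸ + α⁴ + α³.
Roots in 𝔽_2: f(0) = 0 → root; f(1) = 1.
Linear factors from roots: (α).
Complete factorization: f(α) = (α)^3·(α² + α + 1)·(α³ + α² + 1).
Factor degrees with multiplicity: 1 + 1 + 1 + 2 + 3 = 8.

1, 1, 1, 2, 3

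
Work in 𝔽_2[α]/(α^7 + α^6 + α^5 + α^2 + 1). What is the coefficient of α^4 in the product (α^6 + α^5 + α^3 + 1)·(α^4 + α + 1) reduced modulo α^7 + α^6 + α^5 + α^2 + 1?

0

Multiply in 𝔽_2[α]: (α^6 + α^5 + α^3 + 1)·(α^4 + α + 1) = α^10 + α^9 + α^5 + α^3 + α + 1.
Reduce using α^7 ≡ α^6 + α^5 + α^2 + 1 (mod α^7 + α^6 + α^5 + α^2 + 1).
Reduced: α^5 + α^3 + α^2.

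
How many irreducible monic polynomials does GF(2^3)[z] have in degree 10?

107370900

x^(8^10) − x is the product of all monic irreducibles of degree dividing 10; Möbius inversion gives N = (1/10) Σ μ(10/d)·8^d.
Divisors of 10: 1, 2, 5, 10; μ(10/d) for each: 1, -1, -1, 1.
Σ = 8^1 − 8^2 − 8^5 + 8^10 = 1073709000.
N = 1073709000/10 = 107370900.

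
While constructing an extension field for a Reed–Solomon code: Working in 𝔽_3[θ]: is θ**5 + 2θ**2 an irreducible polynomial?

Write f(θ) = θ**5 + 2θ**2.
Check for roots in 𝔽_3: f(0) = 0 → root; f(1) = 0 → root; f(2) = 1.
f(0) = 0, so (θ) divides f(θ); f is reducible.

No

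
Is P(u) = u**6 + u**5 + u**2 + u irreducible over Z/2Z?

No

Check for roots in Z/2Z: P(0) = 0 → root; P(1) = 0 → root.
P(0) = 0, so (u) divides P(u); P is reducible.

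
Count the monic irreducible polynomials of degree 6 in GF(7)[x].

19544

The number of monic irreducibles of degree 6 over GF(7) is (1/6)·Σ_{d∣6} μ(6/d) 7^d.
Divisors of 6: 1, 2, 3, 6; μ(6/d) for each: 1, -1, -1, 1.
Σ = 7^1 − 7^2 − 7^3 + 7^6 = 117264.
N = 117264/6 = 19544.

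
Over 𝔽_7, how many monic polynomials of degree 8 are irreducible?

Gauss's count: N_{7}(8) = (1/8) Σ_{d|8} μ(8/d)·7^d.
Divisors of 8: 1, 2, 4, 8; μ(8/d) for each: 0, 0, -1, 1.
Σ = − 7^4 + 7^8 = 5762400.
N = 5762400/8 = 720300.

720300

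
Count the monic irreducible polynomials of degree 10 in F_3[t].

5880

The number of monic irreducibles of degree 10 over GF(3) is (1/10)·Σ_{d∣10} μ(10/d) 3^d.
Divisors of 10: 1, 2, 5, 10; μ(10/d) for each: 1, -1, -1, 1.
Σ = 3^1 − 3^2 − 3^5 + 3^10 = 58800.
N = 58800/10 = 5880.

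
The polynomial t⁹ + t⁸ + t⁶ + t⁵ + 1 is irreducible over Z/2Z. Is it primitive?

Yes

Write f(t) = t⁹ + t⁸ + t⁶ + t⁵ + 1.
|GF(2^9)^×| = 2^9 − 1 = 511. Prime factorization: 511 = 7·73.
f is primitive ⇔ t has order 511 in GF(2)[t]/(f), i.e. t^(511/q) ≠ 1 for each prime q | 511.
t^(73) mod f = t⁸ + t⁵ + t² + 1.
t^(7) mod f = t⁷.
None equal 1, so t has full order 511; f is primitive.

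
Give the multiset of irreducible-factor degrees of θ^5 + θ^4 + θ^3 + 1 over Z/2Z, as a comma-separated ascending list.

1, 1, 3

Write h(θ) = θ^5 + θ^4 + θ^3 + 1.
Roots in Z/2Z: h(0) = 1; h(1) = 0 → root.
Linear factors from roots: (θ + 1).
Complete factorization: h(θ) = (θ + 1)^2·(θ^3 + θ^2 + 1).
Factor degrees with multiplicity: 1 + 1 + 3 = 5.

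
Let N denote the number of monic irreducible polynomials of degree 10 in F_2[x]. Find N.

99

Gauss's count: N_{2}(10) = (1/10) Σ_{d|10} μ(10/d)·2^d.
Divisors of 10: 1, 2, 5, 10; μ(10/d) for each: 1, -1, -1, 1.
Σ = 2^1 − 2^2 − 2^5 + 2^10 = 990.
N = 990/10 = 99.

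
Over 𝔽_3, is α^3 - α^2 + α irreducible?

Write P(α) = α^3 - α^2 + α.
Check for roots in 𝔽_3: P(0) = 0 → root; P(1) = 1; P(2) = 0 → root.
P(0) = 0, so (α) divides P(α); P is reducible.

No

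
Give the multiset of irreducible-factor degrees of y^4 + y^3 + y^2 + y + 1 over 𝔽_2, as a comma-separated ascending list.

Write g(y) = y^4 + y^3 + y^2 + y + 1.
Roots in 𝔽_2: g(0) = 1; g(1) = 1.
Complete factorization: g(y) = (y^4 + y^3 + y^2 + y + 1).
Factor degrees with multiplicity: 4 = 4.

4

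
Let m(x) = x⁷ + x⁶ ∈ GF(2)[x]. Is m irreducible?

Check for roots in GF(2): m(0) = 0 → root; m(1) = 0 → root.
m(0) = 0, so (x) divides m(x); m is reducible.

No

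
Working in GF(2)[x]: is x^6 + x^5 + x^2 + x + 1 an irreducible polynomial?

Write f(x) = x^6 + x^5 + x^2 + x + 1.
Check for roots in GF(2): f(0) = 1; f(1) = 1.
No roots, so no linear factors.
Monic irreducibles of degree 2 over GF(2): x^2 + x + 1.
None of them divide f (all give nonzero remainder).
Monic irreducibles of degree 3 over GF(2): x^3 + x + 1, x^3 + x^2 + 1.
None of them divide f (all give nonzero remainder).
No irreducible factor of degree ≤ 3 exists, so f is irreducible over GF(2).

Yes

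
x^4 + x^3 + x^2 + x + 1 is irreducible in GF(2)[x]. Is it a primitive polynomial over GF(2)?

No

Write f(x) = x^4 + x^3 + x^2 + x + 1.
|GF(2^4)^×| = 2^4 − 1 = 15. Prime factorization: 15 = 3·5.
f is primitive ⇔ x has order 15 in GF(2)[x]/(f), i.e. x^(15/q) ≠ 1 for each prime q | 15.
x^(5) mod f = 1
x^(3) mod f = x^3.
Since x^(5) = 1, the order of x divides 5 < 15; not primitive.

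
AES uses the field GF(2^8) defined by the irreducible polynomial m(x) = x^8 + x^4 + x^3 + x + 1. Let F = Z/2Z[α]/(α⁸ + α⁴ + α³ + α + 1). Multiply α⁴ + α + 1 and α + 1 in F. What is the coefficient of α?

0

Multiply in Z/2Z[α]: (α⁴ + α + 1)·(α + 1) = α⁵ + α⁴ + α² + 1.
Reduced: α⁵ + α⁴ + α² + 1.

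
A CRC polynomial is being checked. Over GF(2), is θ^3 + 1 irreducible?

No

Write P(θ) = θ^3 + 1.
Check for roots in GF(2): P(0) = 1; P(1) = 0 → root.
P(1) = 0, so (θ − 1) divides P(θ); P is reducible.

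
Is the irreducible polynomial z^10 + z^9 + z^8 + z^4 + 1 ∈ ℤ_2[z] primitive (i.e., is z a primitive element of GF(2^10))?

No

Write f(z) = z^10 + z^9 + z^8 + z^4 + 1.
|GF(2^10)^×| = 2^10 − 1 = 1023. Prime factorization: 1023 = 3·11·31.
f is primitive ⇔ z has order 1023 in GF(2)[z]/(f), i.e. z^(1023/q) ≠ 1 for each prime q | 1023.
z^(341) mod f = 1
z^(93) mod f = z^4 + z^2 + z.
z^(33) mod f = z^7 + z^6 + z^4 + z.
Since z^(341) = 1, the order of z divides 341 < 1023; not primitive.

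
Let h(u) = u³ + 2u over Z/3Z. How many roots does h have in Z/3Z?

3

Evaluate at each of the 3 elements of Z/3Z:
h(0) = 0 → root; h(1) = 0 → root; h(2) = 0 → root.
Roots: {0, 1, 2}.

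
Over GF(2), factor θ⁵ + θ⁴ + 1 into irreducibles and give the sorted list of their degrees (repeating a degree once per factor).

Write g(θ) = θ⁵ + θ⁴ + 1.
Roots in GF(2): g(0) = 1; g(1) = 1.
Complete factorization: g(θ) = (θ² + θ + 1)·(θ³ + θ + 1).
Factor degrees with multiplicity: 2 + 3 = 5.

2, 3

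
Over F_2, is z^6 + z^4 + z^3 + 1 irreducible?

Write f(z) = z^6 + z^4 + z^3 + 1.
Check for roots in F_2: f(0) = 1; f(1) = 0 → root.
f(1) = 0, so (z − 1) divides f(z); f is reducible.

No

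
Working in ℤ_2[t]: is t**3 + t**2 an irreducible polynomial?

Write g(t) = t**3 + t**2.
Check for roots in ℤ_2: g(0) = 0 → root; g(1) = 0 → root.
g(0) = 0, so (t) divides g(t); g is reducible.

No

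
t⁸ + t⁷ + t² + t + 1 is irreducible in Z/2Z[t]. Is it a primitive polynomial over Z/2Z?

Write f(t) = t⁸ + t⁷ + t² + t + 1.
|GF(2^8)^×| = 2^8 − 1 = 255. Prime factorization: 255 = 3·5·17.
f is primitive ⇔ t has order 255 in GF(2)[t]/(f), i.e. t^(255/q) ≠ 1 for each prime q | 255.
t^(85) mod f = t⁷ + t⁵ + t³ + t.
t^(51) mod f = t⁶ + t⁵ + t³ + t².
t^(15) mod f = t⁷ + t⁶ + t⁵ + t⁴ + t².
None equal 1, so t has full order 255; f is primitive.

Yes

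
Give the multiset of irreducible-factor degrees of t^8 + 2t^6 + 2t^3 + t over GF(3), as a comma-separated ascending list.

Write f(t) = t^8 + 2t^6 + 2t^3 + t.
Roots in GF(3): f(0) = 0 → root; f(1) = 0 → root; f(2) = 0 → root.
Linear factors from roots: (t), (t + 2), (t + 1).
Complete factorization: f(t) = (t)·(t + 1)·(t + 2)^2·(t^4 + t^3 + t^2 + t + 1).
Factor degrees with multiplicity: 1 + 1 + 1 + 1 + 4 = 8.

1, 1, 1, 1, 4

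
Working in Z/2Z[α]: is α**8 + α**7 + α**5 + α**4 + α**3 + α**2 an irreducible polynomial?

Write g(α) = α**8 + α**7 + α**5 + α**4 + α**3 + α**2.
Check for roots in Z/2Z: g(0) = 0 → root; g(1) = 0 → root.
g(0) = 0, so (α) divides g(α); g is reducible.

No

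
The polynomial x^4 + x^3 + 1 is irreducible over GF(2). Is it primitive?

Write f(x) = x^4 + x^3 + 1.
|GF(2^4)^×| = 2^4 − 1 = 15. Prime factorization: 15 = 3·5.
f is primitive ⇔ x has order 15 in GF(2)[x]/(f), i.e. x^(15/q) ≠ 1 for each prime q | 15.
x^(5) mod f = x^3 + x + 1.
x^(3) mod f = x^3.
None equal 1, so x has full order 15; f is primitive.

Yes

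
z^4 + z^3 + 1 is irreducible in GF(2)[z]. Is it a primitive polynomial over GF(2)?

Yes

Write f(z) = z^4 + z^3 + 1.
|GF(2^4)^×| = 2^4 − 1 = 15. Prime factorization: 15 = 3·5.
f is primitive ⇔ z has order 15 in GF(2)[z]/(f), i.e. z^(15/q) ≠ 1 for each prime q | 15.
z^(5) mod f = z^3 + z + 1.
z^(3) mod f = z^3.
None equal 1, so z has full order 15; f is primitive.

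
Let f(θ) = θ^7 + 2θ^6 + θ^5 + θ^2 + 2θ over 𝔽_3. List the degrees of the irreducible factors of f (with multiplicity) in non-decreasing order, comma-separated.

Roots in 𝔽_3: f(0) = 0 → root; f(1) = 1; f(2) = 2.
Linear factors from roots: (θ).
Complete factorization: f(θ) = (θ)·(θ^2 + θ + 2)·(θ^4 + θ^3 + θ^2 + 1).
Factor degrees with multiplicity: 1 + 2 + 4 = 7.

1, 2, 4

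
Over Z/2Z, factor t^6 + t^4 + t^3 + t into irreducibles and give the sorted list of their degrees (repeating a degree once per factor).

1, 1, 1, 1, 2

Write f(t) = t^6 + t^4 + t^3 + t.
Roots in Z/2Z: f(0) = 0 → root; f(1) = 0 → root.
Linear factors from roots: (t), (t + 1).
Complete factorization: f(t) = (t)·(t + 1)^3·(t^2 + t + 1).
Factor degrees with multiplicity: 1 + 1 + 1 + 1 + 2 = 6.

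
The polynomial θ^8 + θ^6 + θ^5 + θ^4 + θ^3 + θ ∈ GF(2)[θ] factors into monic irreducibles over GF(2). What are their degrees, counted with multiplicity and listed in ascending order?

Write g(θ) = θ^8 + θ^6 + θ^5 + θ^4 + θ^3 + θ.
Roots in GF(2): g(0) = 0 → root; g(1) = 0 → root.
Linear factors from roots: (θ), (θ + 1).
Complete factorization: g(θ) = (θ)·(θ + 1)·(θ^2 + θ + 1)^3.
Factor degrees with multiplicity: 1 + 1 + 2 + 2 + 2 = 8.

1, 1, 2, 2, 2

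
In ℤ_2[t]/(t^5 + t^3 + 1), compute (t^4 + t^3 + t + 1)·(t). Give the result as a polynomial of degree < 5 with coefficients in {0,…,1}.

Multiply in ℤ_2[t]: (t^4 + t^3 + t + 1)·(t) = t^5 + t^4 + t^2 + t.
Reduce using t^5 ≡ t^3 + 1 (mod t^5 + t^3 + 1).
Reduced: t^4 + t^3 + t^2 + t + 1.

t^4 + t^3 + t^2 + t + 1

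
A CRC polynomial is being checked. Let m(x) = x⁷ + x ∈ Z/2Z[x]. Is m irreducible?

Check for roots in Z/2Z: m(0) = 0 → root; m(1) = 0 → root.
m(0) = 0, so (x) divides m(x); m is reducible.

No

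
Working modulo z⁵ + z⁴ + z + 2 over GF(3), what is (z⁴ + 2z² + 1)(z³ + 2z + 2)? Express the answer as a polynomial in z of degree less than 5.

Multiply in GF(3)[z]: (z⁴ + 2z² + 1)·(z³ + 2z + 2) = z⁷ + z⁵ + 2z⁴ + 2z³ + z² + 2z + 2.
Reduce using z⁵ ≡ 2z⁴ + 2z + 1 (mod z⁵ + z⁴ + z + 2).
Reduced: z³ + 2z + 1.

z^3 + 2z + 1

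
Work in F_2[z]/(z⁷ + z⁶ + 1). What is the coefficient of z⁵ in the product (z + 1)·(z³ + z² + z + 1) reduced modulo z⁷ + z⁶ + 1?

0

Multiply in F_2[z]: (z + 1)·(z³ + z² + z + 1) = z⁴ + 1.
Reduced: z⁴ + 1.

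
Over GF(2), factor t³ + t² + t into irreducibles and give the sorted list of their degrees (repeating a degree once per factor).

1, 2

Write g(t) = t³ + t² + t.
Roots in GF(2): g(0) = 0 → root; g(1) = 1.
Linear factors from roots: (t).
Complete factorization: g(t) = (t)·(t² + t + 1).
Factor degrees with multiplicity: 1 + 2 = 3.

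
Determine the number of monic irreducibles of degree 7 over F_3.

312

By the necklace-counting formula, N_3(7) = (1/7) Σ_{d|7} μ(7/d)·3^d.
Divisors of 7: 1, 7; μ(7/d) for each: -1, 1.
Σ = − 3^1 + 3^7 = 2184.
N = 2184/7 = 312.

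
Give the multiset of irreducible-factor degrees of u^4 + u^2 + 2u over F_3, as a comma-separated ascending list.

1, 1, 2

Write h(u) = u^4 + u^2 + 2u.
Roots in F_3: h(0) = 0 → root; h(1) = 1; h(2) = 0 → root.
Linear factors from roots: (u), (u + 1).
Complete factorization: h(u) = (u)·(u + 1)·(u^2 + 2u + 2).
Factor degrees with multiplicity: 1 + 1 + 2 = 4.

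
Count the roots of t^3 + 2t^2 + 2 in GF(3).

1

Write P(t) = t^3 + 2t^2 + 2.
Evaluate at each of the 3 elements of GF(3):
P(0) = 2; P(1) = 2; P(2) = 0 → root.
Roots: {2}.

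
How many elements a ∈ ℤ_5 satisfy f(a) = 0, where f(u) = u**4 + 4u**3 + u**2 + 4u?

4

Evaluate at each of the 5 elements of ℤ_5:
f(0) = 0 → root; f(1) = 0 → root; f(2) = 0 → root; f(3) = 0 → root; f(4) = 4.
Roots: {0, 1, 2, 3}.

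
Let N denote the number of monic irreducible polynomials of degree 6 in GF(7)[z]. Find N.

19544

By the necklace-counting formula, N_7(6) = (1/6) Σ_{d|6} μ(6/d)·7^d.
Divisors of 6: 1, 2, 3, 6; μ(6/d) for each: 1, -1, -1, 1.
Σ = 7^1 − 7^2 − 7^3 + 7^6 = 117264.
N = 117264/6 = 19544.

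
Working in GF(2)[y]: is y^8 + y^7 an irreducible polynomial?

No

Write g(y) = y^8 + y^7.
Check for roots in GF(2): g(0) = 0 → root; g(1) = 0 → root.
g(0) = 0, so (y) divides g(y); g is reducible.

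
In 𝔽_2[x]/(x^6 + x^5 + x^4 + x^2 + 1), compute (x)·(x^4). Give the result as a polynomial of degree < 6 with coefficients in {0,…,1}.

Multiply in 𝔽_2[x]: (x)·(x^4) = x^5.
Reduced: x^5.

x^5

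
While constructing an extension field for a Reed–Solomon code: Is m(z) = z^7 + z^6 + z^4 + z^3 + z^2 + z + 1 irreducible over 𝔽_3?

Check for roots in 𝔽_3: m(0) = 1; m(1) = 1; m(2) = 1.
No roots, so no linear factors.
Monic irreducibles of degree 2 over GF(3): z^2 + 1, z^2 + z + 2, z^2 + 2z + 2.
None of them divide m (all give nonzero remainder).
Degree-3 irreducible divisors: test the 8 monic irreducibles of degree 3 over GF(3).
None of them divide m (all give nonzero remainder).
No irreducible factor of degree ≤ 3 exists, so m is irreducible over GF(3).

Yes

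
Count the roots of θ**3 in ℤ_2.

1

Write f(θ) = θ**3.
Evaluate at each of the 2 elements of ℤ_2:
f(0) = 0 → root; f(1) = 1.
Roots: {0}.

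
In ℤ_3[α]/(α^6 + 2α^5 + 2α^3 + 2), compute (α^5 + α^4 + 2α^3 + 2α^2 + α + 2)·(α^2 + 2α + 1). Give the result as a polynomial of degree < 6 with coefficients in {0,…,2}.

Multiply in ℤ_3[α]: (α^5 + α^4 + 2α^3 + 2α^2 + α + 2)·(α^2 + 2α + 1) = α^7 + 2α^5 + α^4 + α^3 + 2α + 2.
Reduce using α^6 ≡ α^5 + α^3 + 1 (mod α^6 + 2α^5 + 2α^3 + 2).
Reduced: 2α^4 + 2α^3.

2α^4 + 2α^3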